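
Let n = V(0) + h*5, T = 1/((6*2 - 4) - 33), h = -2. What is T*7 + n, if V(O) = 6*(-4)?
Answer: -857/25 ≈ -34.280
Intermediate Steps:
V(O) = -24
T = -1/25 (T = 1/((12 - 4) - 33) = 1/(8 - 33) = 1/(-25) = -1/25 ≈ -0.040000)
n = -34 (n = -24 - 2*5 = -24 - 10 = -34)
T*7 + n = -1/25*7 - 34 = -7/25 - 34 = -857/25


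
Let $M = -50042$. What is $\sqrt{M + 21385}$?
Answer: $i \sqrt{28657} \approx 169.28 i$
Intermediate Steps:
$\sqrt{M + 21385} = \sqrt{-50042 + 21385} = \sqrt{-28657} = i \sqrt{28657}$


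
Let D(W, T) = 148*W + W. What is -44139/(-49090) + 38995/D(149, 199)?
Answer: 2894194489/1089847090 ≈ 2.6556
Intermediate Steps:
D(W, T) = 149*W
-44139/(-49090) + 38995/D(149, 199) = -44139/(-49090) + 38995/((149*149)) = -44139*(-1/49090) + 38995/22201 = 44139/49090 + 38995*(1/22201) = 44139/49090 + 38995/22201 = 2894194489/1089847090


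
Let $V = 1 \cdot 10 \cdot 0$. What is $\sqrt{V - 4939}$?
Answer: $i \sqrt{4939} \approx 70.278 i$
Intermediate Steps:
$V = 0$ ($V = 10 \cdot 0 = 0$)
$\sqrt{V - 4939} = \sqrt{0 - 4939} = \sqrt{-4939} = i \sqrt{4939}$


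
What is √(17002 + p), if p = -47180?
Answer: I*√30178 ≈ 173.72*I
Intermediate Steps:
√(17002 + p) = √(17002 - 47180) = √(-30178) = I*√30178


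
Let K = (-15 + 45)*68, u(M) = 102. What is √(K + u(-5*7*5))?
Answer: 3*√238 ≈ 46.282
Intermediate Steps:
K = 2040 (K = 30*68 = 2040)
√(K + u(-5*7*5)) = √(2040 + 102) = √2142 = 3*√238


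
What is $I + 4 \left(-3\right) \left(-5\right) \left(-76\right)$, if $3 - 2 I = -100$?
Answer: $- \frac{9017}{2} \approx -4508.5$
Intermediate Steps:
$I = \frac{103}{2}$ ($I = \frac{3}{2} - -50 = \frac{3}{2} + 50 = \frac{103}{2} \approx 51.5$)
$I + 4 \left(-3\right) \left(-5\right) \left(-76\right) = \frac{103}{2} + 4 \left(-3\right) \left(-5\right) \left(-76\right) = \frac{103}{2} + \left(-12\right) \left(-5\right) \left(-76\right) = \frac{103}{2} + 60 \left(-76\right) = \frac{103}{2} - 4560 = - \frac{9017}{2}$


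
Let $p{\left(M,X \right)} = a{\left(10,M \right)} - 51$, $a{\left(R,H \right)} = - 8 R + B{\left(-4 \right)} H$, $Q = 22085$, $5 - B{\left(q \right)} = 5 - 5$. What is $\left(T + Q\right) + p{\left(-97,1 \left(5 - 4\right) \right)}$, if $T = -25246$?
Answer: $-3777$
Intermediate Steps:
$B{\left(q \right)} = 5$ ($B{\left(q \right)} = 5 - \left(5 - 5\right) = 5 - 0 = 5 + 0 = 5$)
$a{\left(R,H \right)} = - 8 R + 5 H$
$p{\left(M,X \right)} = -131 + 5 M$ ($p{\left(M,X \right)} = \left(\left(-8\right) 10 + 5 M\right) - 51 = \left(-80 + 5 M\right) - 51 = -131 + 5 M$)
$\left(T + Q\right) + p{\left(-97,1 \left(5 - 4\right) \right)} = \left(-25246 + 22085\right) + \left(-131 + 5 \left(-97\right)\right) = -3161 - 616 = -3777$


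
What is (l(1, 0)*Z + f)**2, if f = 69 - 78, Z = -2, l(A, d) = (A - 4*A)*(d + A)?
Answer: 9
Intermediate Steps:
l(A, d) = -3*A*(A + d) (l(A, d) = (-3*A)*(A + d) = -3*A*(A + d))
f = -9
(l(1, 0)*Z + f)**2 = (-3*1*(1 + 0)*(-2) - 9)**2 = (-3*1*1*(-2) - 9)**2 = (-3*(-2) - 9)**2 = (6 - 9)**2 = (-3)**2 = 9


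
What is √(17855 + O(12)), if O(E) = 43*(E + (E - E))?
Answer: √18371 ≈ 135.54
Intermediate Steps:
O(E) = 43*E (O(E) = 43*(E + 0) = 43*E)
√(17855 + O(12)) = √(17855 + 43*12) = √(17855 + 516) = √18371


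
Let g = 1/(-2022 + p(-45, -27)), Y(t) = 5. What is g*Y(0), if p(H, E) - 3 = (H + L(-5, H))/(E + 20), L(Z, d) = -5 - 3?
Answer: -7/2816 ≈ -0.0024858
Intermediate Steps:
L(Z, d) = -8
p(H, E) = 3 + (-8 + H)/(20 + E) (p(H, E) = 3 + (H - 8)/(E + 20) = 3 + (-8 + H)/(20 + E))
g = -7/14080 (g = 1/(-2022 + (52 - 45 + 3*(-27))/(20 - 27)) = 1/(-2022 + (52 - 45 - 81)/(-7)) = 1/(-2022 - ⅐*(-74)) = 1/(-2022 + 74/7) = 1/(-14080/7) = -7/14080 ≈ -0.00049716)
g*Y(0) = -7/14080*5 = -7/2816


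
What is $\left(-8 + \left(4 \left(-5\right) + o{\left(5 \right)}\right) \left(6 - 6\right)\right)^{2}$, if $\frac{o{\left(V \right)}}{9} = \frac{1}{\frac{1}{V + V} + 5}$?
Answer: $64$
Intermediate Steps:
$o{\left(V \right)} = \frac{9}{5 + \frac{1}{2 V}}$ ($o{\left(V \right)} = \frac{9}{\frac{1}{V + V} + 5} = \frac{9}{\frac{1}{2 V} + 5} = \frac{9}{5 + \frac{1}{2 V}}$)
$\left(-8 + \left(4 \left(-5\right) + o{\left(5 \right)}\right) \left(6 - 6\right)\right)^{2} = \left(-8 + \left(4 \left(-5\right) + 18 \cdot 5 \frac{1}{1 + 10 \cdot 5}\right) \left(6 - 6\right)\right)^{2} = \left(-8 + \left(-20 + 18 \cdot 5 \frac{1}{1 + 50}\right) 0\right)^{2} = \left(-8 + \left(-20 + 18 \cdot 5 \cdot \frac{1}{51}\right) 0\right)^{2} = \left(-8 + \left(-20 + \frac{30}{17}\right) 0\right)^{2} = \left(-8 - 0\right)^{2} = \left(-8 + 0\right)^{2} = \left(-8\right)^{2} = 64$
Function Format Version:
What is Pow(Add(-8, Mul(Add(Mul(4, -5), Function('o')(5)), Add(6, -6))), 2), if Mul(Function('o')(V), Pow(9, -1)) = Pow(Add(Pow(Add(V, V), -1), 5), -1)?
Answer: 64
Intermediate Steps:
Function('o')(V) = Mul(9, Pow(Add(5, Mul(Rational(1, 2), Pow(V, -1))), -1)) (Function('o')(V) = Mul(9, Pow(Add(Pow(Add(V, V), -1), 5), -1)) = Mul(9, Pow(Add(Pow(Mul(2, V), -1), 5), -1)) = Mul(9, Pow(Add(Mul(Rational(1, 2), Pow(V, -1)), 5), -1)) = Mul(9, Pow(Add(5, Mul(Rational(1, 2), Pow(V, -1))), -1)))
Pow(Add(-8, Mul(Add(Mul(4, -5), Function('o')(5)), Add(6, -6))), 2) = Pow(Add(-8, Mul(Add(Mul(4, -5), Mul(18, 5, Pow(Add(1, Mul(10, 5)), -1))), Add(6, -6))), 2) = Pow(Add(-8, Mul(Add(-20, Mul(18, 5, Pow(Add(1, 50), -1))), 0)), 2) = Pow(Add(-8, Mul(Add(-20, Mul(18, 5, Pow(51, -1))), 0)), 2) = Pow(Add(-8, Mul(Add(-20, Mul(18, 5, Rational(1, 51))), 0)), 2) = Pow(Add(-8, Mul(Add(-20, Rational(30, 17)), 0)), 2) = Pow(Add(-8, Mul(Rational(-310, 17), 0)), 2) = Pow(Add(-8, 0), 2) = Pow(-8, 2) = 64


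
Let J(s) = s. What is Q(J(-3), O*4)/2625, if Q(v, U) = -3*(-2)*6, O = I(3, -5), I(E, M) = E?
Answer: 12/875 ≈ 0.013714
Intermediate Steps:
O = 3
Q(v, U) = 36 (Q(v, U) = 6*6 = 36)
Q(J(-3), O*4)/2625 = 36/2625 = (1/2625)*36 = 12/875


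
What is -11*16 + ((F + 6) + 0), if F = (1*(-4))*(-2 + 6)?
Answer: -186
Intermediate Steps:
F = -16 (F = -4*4 = -16)
-11*16 + ((F + 6) + 0) = -11*16 + ((-16 + 6) + 0) = -176 + (-10 + 0) = -176 - 10 = -186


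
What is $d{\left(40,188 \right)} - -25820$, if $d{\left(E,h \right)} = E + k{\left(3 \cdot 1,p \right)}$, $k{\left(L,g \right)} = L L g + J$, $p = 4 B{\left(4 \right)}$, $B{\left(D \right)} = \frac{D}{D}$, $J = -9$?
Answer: $25887$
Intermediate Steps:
$B{\left(D \right)} = 1$
$p = 4$ ($p = 4 \cdot 1 = 4$)
$k{\left(L,g \right)} = -9 + g L^{2}$ ($k{\left(L,g \right)} = L L g - 9 = L^{2} g - 9 = g L^{2} - 9 = -9 + g L^{2}$)
$d{\left(E,h \right)} = 27 + E$ ($d{\left(E,h \right)} = E - \left(9 - 4 \left(3 \cdot 1\right)^{2}\right) = E - \left(9 - 4 \cdot 3^{2}\right) = E + \left(-9 + 4 \cdot 9\right) = E + \left(-9 + 36\right) = E + 27 = 27 + E$)
$d{\left(40,188 \right)} - -25820 = \left(27 + 40\right) - -25820 = 67 + 25820 = 25887$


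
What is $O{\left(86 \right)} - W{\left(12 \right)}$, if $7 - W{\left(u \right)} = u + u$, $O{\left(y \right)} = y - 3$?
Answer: $100$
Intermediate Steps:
$O{\left(y \right)} = -3 + y$
$W{\left(u \right)} = 7 - 2 u$ ($W{\left(u \right)} = 7 - \left(u + u\right) = 7 - 2 u$)
$O{\left(86 \right)} - W{\left(12 \right)} = \left(-3 + 86\right) - \left(7 - 24\right) = 83 - \left(7 - 24\right) = 83 - -17 = 83 + 17 = 100$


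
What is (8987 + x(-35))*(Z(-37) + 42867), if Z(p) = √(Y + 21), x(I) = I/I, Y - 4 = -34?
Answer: 385288596 + 26964*I ≈ 3.8529e+8 + 26964.0*I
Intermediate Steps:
Y = -30 (Y = 4 - 34 = -30)
x(I) = 1
Z(p) = 3*I (Z(p) = √(-30 + 21) = √(-9) = 3*I)
(8987 + x(-35))*(Z(-37) + 42867) = (8987 + 1)*(3*I + 42867) = 8988*(42867 + 3*I) = 385288596 + 26964*I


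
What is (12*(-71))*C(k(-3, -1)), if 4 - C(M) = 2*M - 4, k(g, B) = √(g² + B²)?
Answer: -6816 + 1704*√10 ≈ -1427.5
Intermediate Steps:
k(g, B) = √(B² + g²)
C(M) = 8 - 2*M (C(M) = 4 - (2*M - 4) = 4 - (-4 + 2*M) = 4 + (4 - 2*M) = 8 - 2*M)
(12*(-71))*C(k(-3, -1)) = (12*(-71))*(8 - 2*√((-1)² + (-3)²)) = -852*(8 - 2*√(1 + 9)) = -852*(8 - 2*√10) = -6816 + 1704*√10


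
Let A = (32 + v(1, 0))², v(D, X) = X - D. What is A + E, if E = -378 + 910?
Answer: 1493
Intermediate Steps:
E = 532
A = 961 (A = (32 + (0 - 1*1))² = (32 + (0 - 1))² = (32 - 1)² = 31² = 961)
A + E = 961 + 532 = 1493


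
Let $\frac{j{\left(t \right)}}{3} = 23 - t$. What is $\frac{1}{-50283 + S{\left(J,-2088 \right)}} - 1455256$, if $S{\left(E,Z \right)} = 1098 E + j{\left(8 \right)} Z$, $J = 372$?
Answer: $- \frac{384497553527}{264213} \approx -1.4553 \cdot 10^{6}$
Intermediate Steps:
$j{\left(t \right)} = 69 - 3 t$ ($j{\left(t \right)} = 3 \left(23 - t\right) = 69 - 3 t$)
$S{\left(E,Z \right)} = 45 Z + 1098 E$ ($S{\left(E,Z \right)} = 1098 E + \left(69 - 24\right) Z = 1098 E + 45 Z = 45 Z + 1098 E$)
$\frac{1}{-50283 + S{\left(J,-2088 \right)}} - 1455256 = \frac{1}{-50283 + \left(45 \left(-2088\right) + 1098 \cdot 372\right)} - 1455256 = \frac{1}{-50283 + \left(-93960 + 408456\right)} - 1455256 = \frac{1}{-50283 + 314496} - 1455256 = \frac{1}{264213} - 1455256 = - \frac{384497553527}{264213}$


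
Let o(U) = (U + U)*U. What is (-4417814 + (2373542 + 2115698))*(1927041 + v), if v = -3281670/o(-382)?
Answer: 10042491673319937/72962 ≈ 1.3764e+11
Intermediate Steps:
o(U) = 2*U² (o(U) = (2*U)*U = 2*U²)
v = -1640835/145924 (v = -3281670/(2*(-382)²) = -3281670/(2*145924) = -3281670/291848 = -3281670*1/291848 = -1640835/145924 ≈ -11.244)
(-4417814 + (2373542 + 2115698))*(1927041 + v) = (-4417814 + (2373542 + 2115698))*(1927041 - 1640835/145924) = (-4417814 + 4489240)*(281199890049/145924) = 71426*(281199890049/145924) = 10042491673319937/72962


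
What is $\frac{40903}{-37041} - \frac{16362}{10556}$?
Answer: $- \frac{518918455}{195502398} \approx -2.6543$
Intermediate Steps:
$\frac{40903}{-37041} - \frac{16362}{10556} = 40903 \left(- \frac{1}{37041}\right) - \frac{8181}{5278} = - \frac{40903}{37041} - \frac{8181}{5278} = - \frac{518918455}{195502398}$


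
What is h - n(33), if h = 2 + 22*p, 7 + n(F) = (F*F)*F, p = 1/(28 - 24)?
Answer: -71845/2 ≈ -35923.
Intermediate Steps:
p = 1/4 ≈ 0.25000
n(F) = -7 + F**3 (n(F) = -7 + (F*F)*F = -7 + F**2*F = -7 + F**3)
h = 15/2 (h = 2 + 22*(1/4) = 2 + 11/2 = 15/2 ≈ 7.5000)
h - n(33) = 15/2 - (-7 + 33**3) = 15/2 - (-7 + 35937) = 15/2 - 1*35930 = 15/2 - 35930 = -71845/2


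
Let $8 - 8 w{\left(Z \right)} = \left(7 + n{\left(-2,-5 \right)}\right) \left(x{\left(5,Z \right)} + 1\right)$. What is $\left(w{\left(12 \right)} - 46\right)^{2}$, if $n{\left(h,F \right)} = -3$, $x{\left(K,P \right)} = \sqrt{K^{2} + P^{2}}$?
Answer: $2704$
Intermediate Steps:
$w{\left(Z \right)} = \frac{1}{2} - \frac{\sqrt{25 + Z^{2}}}{2}$ ($w{\left(Z \right)} = 1 - \frac{\left(7 - 3\right) \left(\sqrt{5^{2} + Z^{2}} + 1\right)}{8} = 1 - \frac{4 \left(\sqrt{25 + Z^{2}} + 1\right)}{8} = 1 - \frac{4 \left(1 + \sqrt{25 + Z^{2}}\right)}{8} = 1 - \frac{4 + 4 \sqrt{25 + Z^{2}}}{8} = 1 - \left(\frac{1}{2} + \frac{\sqrt{25 + Z^{2}}}{2}\right) = \frac{1}{2} - \frac{\sqrt{25 + Z^{2}}}{2}$)
$\left(w{\left(12 \right)} - 46\right)^{2} = \left(\left(\frac{1}{2} - \frac{\sqrt{25 + 12^{2}}}{2}\right) - 46\right)^{2} = \left(\left(\frac{1}{2} - \frac{\sqrt{25 + 144}}{2}\right) - 46\right)^{2} = \left(\left(\frac{1}{2} - \frac{\sqrt{169}}{2}\right) - 46\right)^{2} = \left(\left(\frac{1}{2} - \frac{13}{2}\right) - 46\right)^{2} = \left(-6 - 46\right)^{2} = \left(-52\right)^{2} = 2704$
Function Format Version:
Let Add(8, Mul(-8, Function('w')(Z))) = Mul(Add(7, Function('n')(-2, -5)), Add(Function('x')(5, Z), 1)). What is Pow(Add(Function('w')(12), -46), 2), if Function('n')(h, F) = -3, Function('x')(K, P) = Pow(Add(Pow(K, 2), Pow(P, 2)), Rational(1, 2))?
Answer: 2704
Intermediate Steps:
Function('w')(Z) = Add(Rational(1, 2), Mul(Rational(-1, 2), Pow(Add(25, Pow(Z, 2)), Rational(1, 2)))) (Function('w')(Z) = Add(1, Mul(Rational(-1, 8), Mul(Add(7, -3), Add(Pow(Add(Pow(5, 2), Pow(Z, 2)), Rational(1, 2)), 1)))) = Add(1, Mul(Rational(-1, 8), Mul(4, Add(Pow(Add(25, Pow(Z, 2)), Rational(1, 2)), 1)))) = Add(1, Mul(Rational(-1, 8), Mul(4, Add(1, Pow(Add(25, Pow(Z, 2)), Rational(1, 2)))))) = Add(1, Mul(Rational(-1, 8), Add(4, Mul(4, Pow(Add(25, Pow(Z, 2)), Rational(1, 2)))))) = Add(1, Add(Rational(-1, 2), Mul(Rational(-1, 2), Pow(Add(25, Pow(Z, 2)), Rational(1, 2))))) = Add(Rational(1, 2), Mul(Rational(-1, 2), Pow(Add(25, Pow(Z, 2)), Rational(1, 2)))))
Pow(Add(Function('w')(12), -46), 2) = Pow(Add(Add(Rational(1, 2), Mul(Rational(-1, 2), Pow(Add(25, Pow(12, 2)), Rational(1, 2)))), -46), 2) = Pow(Add(Add(Rational(1, 2), Mul(Rational(-1, 2), Pow(Add(25, 144), Rational(1, 2)))), -46), 2) = Pow(Add(Add(Rational(1, 2), Mul(Rational(-1, 2), Pow(169, Rational(1, 2)))), -46), 2) = Pow(Add(Add(Rational(1, 2), Mul(Rational(-1, 2), 13)), -46), 2) = Pow(Add(Add(Rational(1, 2), Rational(-13, 2)), -46), 2) = Pow(Add(-6, -46), 2) = Pow(-52, 2) = 2704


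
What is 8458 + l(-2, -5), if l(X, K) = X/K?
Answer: 42292/5 ≈ 8458.4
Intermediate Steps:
8458 + l(-2, -5) = 8458 - 2/(-5) = 8458 - 2*(-1/5) = 8458 + 2/5 = 42292/5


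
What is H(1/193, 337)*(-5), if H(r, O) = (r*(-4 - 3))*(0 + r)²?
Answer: 35/7189057 ≈ 4.8685e-6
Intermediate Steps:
H(r, O) = -7*r³ (H(r, O) = (r*(-7))*r² = (-7*r)*r² = -7*r³)
H(1/193, 337)*(-5) = -7*(1/193)³*(-5) = -7*1/7189057*(-5) = -7/7189057*(-5) = 35/7189057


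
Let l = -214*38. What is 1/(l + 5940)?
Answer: -1/2192 ≈ -0.00045620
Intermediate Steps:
l = -8132
1/(l + 5940) = 1/(-8132 + 5940) = 1/(-2192) = -1/2192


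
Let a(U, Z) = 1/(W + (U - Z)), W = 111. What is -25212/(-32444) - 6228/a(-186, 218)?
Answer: 14800991547/8111 ≈ 1.8248e+6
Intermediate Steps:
a(U, Z) = 1/(111 + U - Z) (a(U, Z) = 1/(111 + (U - Z)) = 1/(111 + U - Z))
-25212/(-32444) - 6228/a(-186, 218) = -25212/(-32444) - 6228/(1/(111 - 186 - 1*218)) = -25212*(-1/32444) - 6228/(1/(111 - 186 - 218)) = 6303/8111 - 6228/(1/(-293)) = 6303/8111 - 6228/(-1/293) = 6303/8111 - 6228*(-293) = 6303/8111 + 1824804 = 14800991547/8111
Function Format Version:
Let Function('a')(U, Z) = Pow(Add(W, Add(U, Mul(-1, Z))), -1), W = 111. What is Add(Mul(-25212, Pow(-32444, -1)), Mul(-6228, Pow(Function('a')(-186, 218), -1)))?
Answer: Rational(14800991547, 8111) ≈ 1.8248e+6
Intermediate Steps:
Function('a')(U, Z) = Pow(Add(111, U, Mul(-1, Z)), -1) (Function('a')(U, Z) = Pow(Add(111, Add(U, Mul(-1, Z))), -1) = Pow(Add(111, U, Mul(-1, Z)), -1))
Add(Mul(-25212, Pow(-32444, -1)), Mul(-6228, Pow(Function('a')(-186, 218), -1))) = Add(Mul(-25212, Pow(-32444, -1)), Mul(-6228, Pow(Pow(Add(111, -186, Mul(-1, 218)), -1), -1))) = Add(Mul(-25212, Rational(-1, 32444)), Mul(-6228, Pow(Pow(Add(111, -186, -218), -1), -1))) = Add(Rational(6303, 8111), Mul(-6228, Pow(Pow(-293, -1), -1))) = Add(Rational(6303, 8111), Mul(-6228, Pow(Rational(-1, 293), -1))) = Add(Rational(6303, 8111), Mul(-6228, -293)) = Add(Rational(6303, 8111), 1824804) = Rational(14800991547, 8111)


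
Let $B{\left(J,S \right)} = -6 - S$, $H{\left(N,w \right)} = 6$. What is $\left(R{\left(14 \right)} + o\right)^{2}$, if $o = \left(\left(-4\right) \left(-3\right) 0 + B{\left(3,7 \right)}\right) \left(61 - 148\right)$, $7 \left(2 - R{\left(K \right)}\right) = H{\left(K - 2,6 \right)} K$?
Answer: $1256641$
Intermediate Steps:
$R{\left(K \right)} = 2 - \frac{6 K}{7}$
$o = 1131$ ($o = \left(\left(-4\right) \left(-3\right) 0 - 13\right) \left(61 - 148\right) = \left(12 \cdot 0 - 13\right) \left(-87\right) = \left(0 - 13\right) \left(-87\right) = \left(-13\right) \left(-87\right) = 1131$)
$\left(R{\left(14 \right)} + o\right)^{2} = \left(\left(2 - 12\right) + 1131\right)^{2} = \left(-10 + 1131\right)^{2} = 1121^{2} = 1256641$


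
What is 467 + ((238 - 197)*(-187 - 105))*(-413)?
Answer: 4944903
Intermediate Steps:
467 + ((238 - 197)*(-187 - 105))*(-413) = 467 + (41*(-292))*(-413) = 467 - 11972*(-413) = 467 + 4944436 = 4944903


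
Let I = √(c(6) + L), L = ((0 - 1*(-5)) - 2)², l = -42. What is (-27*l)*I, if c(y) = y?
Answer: 1134*√15 ≈ 4392.0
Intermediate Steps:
L = 9 (L = ((0 + 5) - 2)² = (5 - 2)² = 3² = 9)
I = √15 (I = √(6 + 9) = √15 ≈ 3.8730)
(-27*l)*I = (-27*(-42))*√15 = 1134*√15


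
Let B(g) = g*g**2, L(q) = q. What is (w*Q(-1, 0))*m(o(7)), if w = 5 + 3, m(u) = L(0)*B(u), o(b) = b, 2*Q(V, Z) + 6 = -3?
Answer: 0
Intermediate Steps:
Q(V, Z) = -9/2 (Q(V, Z) = -3 + (1/2)*(-3) = -3 - 3/2 = -9/2)
B(g) = g**3
m(u) = 0 (m(u) = 0*u**3 = 0)
w = 8
(w*Q(-1, 0))*m(o(7)) = (8*(-9/2))*0 = -36*0 = 0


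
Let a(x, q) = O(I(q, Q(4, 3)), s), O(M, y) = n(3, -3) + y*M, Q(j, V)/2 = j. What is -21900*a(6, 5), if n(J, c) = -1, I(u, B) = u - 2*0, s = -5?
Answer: 569400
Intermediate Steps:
Q(j, V) = 2*j
I(u, B) = u (I(u, B) = u + 0 = u)
O(M, y) = -1 + M*y (O(M, y) = -1 + y*M = -1 + M*y)
a(x, q) = -1 - 5*q (a(x, q) = -1 + q*(-5) = -1 - 5*q)
-21900*a(6, 5) = -21900*(-1 - 5*5) = -21900*(-1 - 25) = -21900*(-26) = 569400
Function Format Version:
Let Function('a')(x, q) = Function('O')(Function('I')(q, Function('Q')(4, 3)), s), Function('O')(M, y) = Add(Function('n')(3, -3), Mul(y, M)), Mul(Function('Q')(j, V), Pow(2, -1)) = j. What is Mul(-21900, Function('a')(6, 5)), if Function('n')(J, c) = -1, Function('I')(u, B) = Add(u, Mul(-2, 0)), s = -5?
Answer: 569400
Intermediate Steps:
Function('Q')(j, V) = Mul(2, j)
Function('I')(u, B) = u (Function('I')(u, B) = Add(u, 0) = u)
Function('O')(M, y) = Add(-1, Mul(M, y)) (Function('O')(M, y) = Add(-1, Mul(y, M)) = Add(-1, Mul(M, y)))
Function('a')(x, q) = Add(-1, Mul(-5, q)) (Function('a')(x, q) = Add(-1, Mul(q, -5)) = Add(-1, Mul(-5, q)))
Mul(-21900, Function('a')(6, 5)) = Mul(-21900, Add(-1, Mul(-5, 5))) = Mul(-21900, Add(-1, -25)) = Mul(-21900, -26) = 569400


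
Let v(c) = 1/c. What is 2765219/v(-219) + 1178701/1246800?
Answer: -755040834596099/1246800 ≈ -6.0558e+8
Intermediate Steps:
2765219/v(-219) + 1178701/1246800 = 2765219/(1/(-219)) + 1178701/1246800 = 2765219/(-1/219) + 1178701*(1/1246800) = 2765219*(-219) + 1178701/1246800 = -605582961 + 1178701/1246800 = -755040834596099/1246800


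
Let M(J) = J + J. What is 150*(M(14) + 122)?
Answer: 22500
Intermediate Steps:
M(J) = 2*J
150*(M(14) + 122) = 150*(2*14 + 122) = 150*(28 + 122) = 150*150 = 22500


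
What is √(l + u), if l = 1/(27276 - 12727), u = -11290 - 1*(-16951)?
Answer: √1198283137610/14549 ≈ 75.240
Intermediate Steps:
u = 5661 (u = -11290 + 16951 = 5661)
l = 1/14549 ≈ 6.8733e-5
√(l + u) = √(1/14549 + 5661) = √(82361890/14549) = √1198283137610/14549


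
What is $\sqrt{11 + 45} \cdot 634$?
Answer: $1268 \sqrt{14} \approx 4744.4$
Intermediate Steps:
$\sqrt{11 + 45} \cdot 634 = \sqrt{56} \cdot 634 = 2 \sqrt{14} \cdot 634 = 1268 \sqrt{14}$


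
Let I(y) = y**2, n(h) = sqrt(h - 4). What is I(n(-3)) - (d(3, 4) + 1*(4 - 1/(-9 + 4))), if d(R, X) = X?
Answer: -76/5 ≈ -15.200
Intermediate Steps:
n(h) = sqrt(-4 + h)
I(n(-3)) - (d(3, 4) + 1*(4 - 1/(-9 + 4))) = (sqrt(-4 - 3))**2 - (4 + 1*(4 - 1/(-9 + 4))) = (sqrt(-7))**2 - (4 + 1*(4 - 1/(-5))) = (I*sqrt(7))**2 - (4 + 1*(4 - 1*(-1/5))) = -7 - (4 + 1*(4 + 1/5)) = -7 - (4 + 1*(21/5)) = -7 - (4 + 21/5) = -7 - 1*41/5 = -7 - 41/5 = -76/5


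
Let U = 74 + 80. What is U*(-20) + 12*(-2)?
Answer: -3104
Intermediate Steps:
U = 154
U*(-20) + 12*(-2) = 154*(-20) + 12*(-2) = -3080 - 24 = -3104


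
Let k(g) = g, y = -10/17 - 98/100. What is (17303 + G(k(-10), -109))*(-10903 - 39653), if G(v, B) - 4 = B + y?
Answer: -369487691826/425 ≈ -8.6938e+8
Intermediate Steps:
y = -1333/850 (y = -10*1/17 - 98*1/100 = -10/17 - 49/50 = -1333/850 ≈ -1.5682)
G(v, B) = 2067/850 + B (G(v, B) = 4 + (B - 1333/850) = 4 + (-1333/850 + B) = 2067/850 + B)
(17303 + G(k(-10), -109))*(-10903 - 39653) = (17303 + (2067/850 - 109))*(-10903 - 39653) = (17303 - 90583/850)*(-50556) = (14616967/850)*(-50556) = -369487691826/425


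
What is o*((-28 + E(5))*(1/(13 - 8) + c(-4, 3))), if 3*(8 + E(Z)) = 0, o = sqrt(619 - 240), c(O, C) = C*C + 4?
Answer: -2376*sqrt(379)/5 ≈ -9251.2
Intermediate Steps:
c(O, C) = 4 + C**2 (c(O, C) = C**2 + 4 = 4 + C**2)
o = sqrt(379) ≈ 19.468
E(Z) = -8 (E(Z) = -8 + (1/3)*0 = -8 + 0 = -8)
o*((-28 + E(5))*(1/(13 - 8) + c(-4, 3))) = sqrt(379)*((-28 - 8)*(1/(13 - 8) + (4 + 3**2))) = sqrt(379)*(-36*(1/5 + (4 + 9))) = sqrt(379)*(-36*(1/5 + 13)) = sqrt(379)*(-36*66/5) = sqrt(379)*(-2376/5) = -2376*sqrt(379)/5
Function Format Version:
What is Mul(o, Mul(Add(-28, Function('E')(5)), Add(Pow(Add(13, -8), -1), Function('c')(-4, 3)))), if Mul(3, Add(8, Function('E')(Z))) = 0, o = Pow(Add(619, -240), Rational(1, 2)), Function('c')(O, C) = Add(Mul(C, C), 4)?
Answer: Mul(Rational(-2376, 5), Pow(379, Rational(1, 2))) ≈ -9251.2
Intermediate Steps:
Function('c')(O, C) = Add(4, Pow(C, 2)) (Function('c')(O, C) = Add(Pow(C, 2), 4) = Add(4, Pow(C, 2)))
o = Pow(379, Rational(1, 2)) ≈ 19.468
Function('E')(Z) = -8 (Function('E')(Z) = Add(-8, Mul(Rational(1, 3), 0)) = Add(-8, 0) = -8)
Mul(o, Mul(Add(-28, Function('E')(5)), Add(Pow(Add(13, -8), -1), Function('c')(-4, 3)))) = Mul(Pow(379, Rational(1, 2)), Mul(Add(-28, -8), Add(Pow(Add(13, -8), -1), Add(4, Pow(3, 2))))) = Mul(Pow(379, Rational(1, 2)), Mul(-36, Add(Pow(5, -1), Add(4, 9)))) = Mul(Pow(379, Rational(1, 2)), Mul(-36, Add(Rational(1, 5), 13))) = Mul(Pow(379, Rational(1, 2)), Mul(-36, Rational(66, 5))) = Mul(Pow(379, Rational(1, 2)), Rational(-2376, 5)) = Mul(Rational(-2376, 5), Pow(379, Rational(1, 2)))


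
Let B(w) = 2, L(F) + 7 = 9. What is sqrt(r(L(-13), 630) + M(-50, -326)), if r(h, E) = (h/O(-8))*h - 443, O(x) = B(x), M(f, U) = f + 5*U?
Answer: I*sqrt(2121) ≈ 46.054*I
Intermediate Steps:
L(F) = 2 (L(F) = -7 + 9 = 2)
O(x) = 2
r(h, E) = -443 + h**2/2 (r(h, E) = (h/2)*h - 443 = h**2/2 - 443 = -443 + h**2/2)
sqrt(r(L(-13), 630) + M(-50, -326)) = sqrt((-443 + (1/2)*2**2) + (-50 + 5*(-326))) = sqrt((-443 + (1/2)*4) + (-50 - 1630)) = sqrt((-443 + 2) - 1680) = sqrt(-441 - 1680) = sqrt(-2121) = I*sqrt(2121)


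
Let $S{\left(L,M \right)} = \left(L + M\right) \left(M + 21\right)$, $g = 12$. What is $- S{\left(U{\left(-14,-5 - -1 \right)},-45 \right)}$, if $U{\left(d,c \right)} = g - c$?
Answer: $-696$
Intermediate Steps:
$U{\left(d,c \right)} = 12 - c$
$S{\left(L,M \right)} = \left(21 + M\right) \left(L + M\right)$ ($S{\left(L,M \right)} = \left(L + M\right) \left(21 + M\right) = \left(21 + M\right) \left(L + M\right)$)
$- S{\left(U{\left(-14,-5 - -1 \right)},-45 \right)} = - (\left(-45\right)^{2} + 21 \left(12 - \left(-5 - -1\right)\right) + 21 \left(-45\right) + \left(12 - \left(-5 - -1\right)\right) \left(-45\right)) = - (2025 + 21 \left(12 - \left(-5 + 1\right)\right) - 945 + \left(12 - \left(-5 + 1\right)\right) \left(-45\right)) = - (2025 + 21 \left(12 - -4\right) - 945 + \left(12 - -4\right) \left(-45\right)) = - (2025 + 21 \left(12 + 4\right) - 945 + \left(12 + 4\right) \left(-45\right)) = - (2025 + 21 \cdot 16 - 945 + 16 \left(-45\right)) = - (2025 + 336 - 945 - 720) = \left(-1\right) 696 = -696$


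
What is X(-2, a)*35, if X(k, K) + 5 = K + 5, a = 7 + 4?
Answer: 385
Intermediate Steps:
a = 11
X(k, K) = K (X(k, K) = -5 + (K + 5) = -5 + (5 + K) = K)
X(-2, a)*35 = 11*35 = 385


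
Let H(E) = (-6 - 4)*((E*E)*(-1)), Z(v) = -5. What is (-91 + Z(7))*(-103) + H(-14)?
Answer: 11848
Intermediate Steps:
H(E) = 10*E**2 (H(E) = -10*E**2*(-1) = -(-10)*E**2 = 10*E**2)
(-91 + Z(7))*(-103) + H(-14) = (-91 - 5)*(-103) + 10*(-14)**2 = -96*(-103) + 10*196 = 9888 + 1960 = 11848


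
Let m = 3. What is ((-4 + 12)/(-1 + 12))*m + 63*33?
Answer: 22893/11 ≈ 2081.2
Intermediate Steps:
((-4 + 12)/(-1 + 12))*m + 63*33 = ((-4 + 12)/(-1 + 12))*3 + 63*33 = (8/11)*3 + 2079 = 24/11 + 2079 = 22893/11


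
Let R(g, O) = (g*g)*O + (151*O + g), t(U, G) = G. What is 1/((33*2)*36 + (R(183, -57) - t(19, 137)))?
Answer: -1/1915058 ≈ -5.2218e-7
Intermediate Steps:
R(g, O) = g + 151*O + O*g² (R(g, O) = g²*O + (g + 151*O) = O*g² + (g + 151*O) = g + 151*O + O*g²)
1/((33*2)*36 + (R(183, -57) - t(19, 137))) = 1/((33*2)*36 + ((183 + 151*(-57) - 57*183²) - 1*137)) = 1/(66*36 + ((183 - 8607 - 57*33489) - 137)) = 1/(2376 + ((183 - 8607 - 1908873) - 137)) = 1/(2376 + (-1917297 - 137)) = 1/(2376 - 1917434) = 1/(-1915058) = -1/1915058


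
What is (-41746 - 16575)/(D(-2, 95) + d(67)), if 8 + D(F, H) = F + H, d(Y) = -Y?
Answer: -58321/18 ≈ -3240.1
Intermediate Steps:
D(F, H) = -8 + F + H (D(F, H) = -8 + (F + H) = -8 + F + H)
(-41746 - 16575)/(D(-2, 95) + d(67)) = (-41746 - 16575)/((-8 - 2 + 95) - 1*67) = -58321/(85 - 67) = -58321/18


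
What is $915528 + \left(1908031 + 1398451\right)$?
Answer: $4222010$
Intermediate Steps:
$915528 + \left(1908031 + 1398451\right) = 915528 + 3306482 = 4222010$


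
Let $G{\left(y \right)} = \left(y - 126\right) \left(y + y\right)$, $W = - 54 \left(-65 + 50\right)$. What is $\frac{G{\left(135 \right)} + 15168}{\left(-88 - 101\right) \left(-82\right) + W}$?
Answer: $\frac{2933}{2718} \approx 1.0791$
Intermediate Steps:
$W = 810$ ($W = \left(-54\right) \left(-15\right) = 810$)
$G{\left(y \right)} = 2 y \left(-126 + y\right)$ ($G{\left(y \right)} = \left(-126 + y\right) 2 y = 2 y \left(-126 + y\right)$)
$\frac{G{\left(135 \right)} + 15168}{\left(-88 - 101\right) \left(-82\right) + W} = \frac{2 \cdot 135 \left(-126 + 135\right) + 15168}{\left(-88 - 101\right) \left(-82\right) + 810} = \frac{2 \cdot 135 \cdot 9 + 15168}{\left(-189\right) \left(-82\right) + 810} = \frac{2430 + 15168}{15498 + 810} = \frac{17598}{16308} = 17598 \cdot \frac{1}{16308} = \frac{2933}{2718}$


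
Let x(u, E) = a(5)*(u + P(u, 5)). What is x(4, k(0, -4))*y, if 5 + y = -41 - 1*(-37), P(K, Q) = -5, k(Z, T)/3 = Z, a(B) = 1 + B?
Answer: 54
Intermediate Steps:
k(Z, T) = 3*Z
y = -9 (y = -5 + (-41 - 1*(-37)) = -5 + (-41 + 37) = -5 - 4 = -9)
x(u, E) = -30 + 6*u (x(u, E) = (1 + 5)*(u - 5) = 6*(-5 + u) = -30 + 6*u)
x(4, k(0, -4))*y = (-30 + 6*4)*(-9) = (-30 + 24)*(-9) = -6*(-9) = 54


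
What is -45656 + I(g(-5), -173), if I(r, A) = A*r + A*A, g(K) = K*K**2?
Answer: 5898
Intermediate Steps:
g(K) = K**3
I(r, A) = A**2 + A*r (I(r, A) = A*r + A**2 = A**2 + A*r)
-45656 + I(g(-5), -173) = -45656 - 173*(-173 + (-5)**3) = -45656 - 173*(-173 - 125) = -45656 - 173*(-298) = -45656 + 51554 = 5898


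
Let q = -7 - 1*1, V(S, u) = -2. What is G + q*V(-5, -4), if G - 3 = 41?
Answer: 60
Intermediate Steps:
G = 44 (G = 3 + 41 = 44)
q = -8 (q = -7 - 1 = -8)
G + q*V(-5, -4) = 44 - 8*(-2) = 44 + 16 = 60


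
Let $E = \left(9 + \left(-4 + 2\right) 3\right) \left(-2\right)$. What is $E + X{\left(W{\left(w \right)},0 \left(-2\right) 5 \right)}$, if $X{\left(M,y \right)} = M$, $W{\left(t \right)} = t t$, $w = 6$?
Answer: $30$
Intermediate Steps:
$W{\left(t \right)} = t^{2}$
$E = -6$ ($E = \left(9 - 6\right) \left(-2\right) = 3 \left(-2\right) = -6$)
$E + X{\left(W{\left(w \right)},0 \left(-2\right) 5 \right)} = -6 + 6^{2} = -6 + 36 = 30$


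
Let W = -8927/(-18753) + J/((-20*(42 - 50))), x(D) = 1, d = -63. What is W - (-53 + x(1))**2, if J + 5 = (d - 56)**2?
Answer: -1961600533/750120 ≈ -2615.0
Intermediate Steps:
J = 14156 (J = -5 + (-63 - 56)**2 = -5 + (-119)**2 = -5 + 14161 = 14156)
W = 66723947/750120 (W = -8927/(-18753) + 14156/((-20*(42 - 50))) = -8927*(-1/18753) + 14156/((-20*(-8))) = 8927/18753 + 14156/160 = 8927/18753 + 14156*(1/160) = 8927/18753 + 3539/40 = 66723947/750120 ≈ 88.951)
W - (-53 + x(1))**2 = 66723947/750120 - (-53 + 1)**2 = 66723947/750120 - 1*(-52)**2 = 66723947/750120 - 1*2704 = 66723947/750120 - 2704 = -1961600533/750120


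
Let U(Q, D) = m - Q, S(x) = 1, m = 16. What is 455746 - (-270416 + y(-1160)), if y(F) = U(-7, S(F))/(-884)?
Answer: 641927231/884 ≈ 7.2616e+5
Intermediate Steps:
U(Q, D) = 16 - Q
y(F) = -23/884 (y(F) = (16 - 1*(-7))/(-884) = (16 + 7)*(-1/884) = 23*(-1/884) = -23/884)
455746 - (-270416 + y(-1160)) = 455746 - (-270416 - 23/884) = 455746 - 1*(-239047767/884) = 455746 + 239047767/884 = 641927231/884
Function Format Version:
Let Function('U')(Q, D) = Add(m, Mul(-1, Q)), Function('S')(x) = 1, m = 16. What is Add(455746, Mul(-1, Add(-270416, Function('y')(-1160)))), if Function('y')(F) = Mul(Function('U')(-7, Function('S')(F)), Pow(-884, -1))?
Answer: Rational(641927231, 884) ≈ 7.2616e+5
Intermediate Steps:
Function('U')(Q, D) = Add(16, Mul(-1, Q))
Function('y')(F) = Rational(-23, 884) (Function('y')(F) = Mul(Add(16, Mul(-1, -7)), Pow(-884, -1)) = Mul(Add(16, 7), Rational(-1, 884)) = Mul(23, Rational(-1, 884)) = Rational(-23, 884))
Add(455746, Mul(-1, Add(-270416, Function('y')(-1160)))) = Add(455746, Mul(-1, Add(-270416, Rational(-23, 884)))) = Add(455746, Mul(-1, Rational(-239047767, 884))) = Add(455746, Rational(239047767, 884)) = Rational(641927231, 884)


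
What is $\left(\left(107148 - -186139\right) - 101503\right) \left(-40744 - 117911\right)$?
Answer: $-30427490520$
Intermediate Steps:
$\left(\left(107148 - -186139\right) - 101503\right) \left(-40744 - 117911\right) = \left(\left(107148 + 186139\right) - 101503\right) \left(-158655\right) = \left(293287 - 101503\right) \left(-158655\right) = 191784 \left(-158655\right) = -30427490520$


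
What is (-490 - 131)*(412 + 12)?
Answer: -263304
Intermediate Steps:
(-490 - 131)*(412 + 12) = -621*424 = -263304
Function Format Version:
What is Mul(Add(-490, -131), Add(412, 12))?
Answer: -263304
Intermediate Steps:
Mul(Add(-490, -131), Add(412, 12)) = Mul(-621, 424) = -263304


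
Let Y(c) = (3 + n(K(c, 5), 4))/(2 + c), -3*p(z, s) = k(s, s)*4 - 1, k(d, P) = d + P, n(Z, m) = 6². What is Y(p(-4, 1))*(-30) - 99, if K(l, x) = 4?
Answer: 3411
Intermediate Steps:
n(Z, m) = 36
k(d, P) = P + d
p(z, s) = ⅓ - 8*s/3 (p(z, s) = -((s + s)*4 - 1)/3 = -((2*s)*4 - 1)/3 = -(8*s - 1)/3 = -(-1 + 8*s)/3 = ⅓ - 8*s/3)
Y(c) = 39/(2 + c) (Y(c) = (3 + 36)/(2 + c) = 39/(2 + c))
Y(p(-4, 1))*(-30) - 99 = (39/(2 + (⅓ - 8/3*1)))*(-30) - 99 = (39/(2 + (⅓ - 8/3)))*(-30) - 99 = (39/(2 - 7/3))*(-30) - 99 = (39/(-⅓))*(-30) - 99 = (39*(-3))*(-30) - 99 = -117*(-30) - 99 = 3510 - 99 = 3411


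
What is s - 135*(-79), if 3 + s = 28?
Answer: 10690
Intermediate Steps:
s = 25 (s = -3 + 28 = 25)
s - 135*(-79) = 25 - 135*(-79) = 25 + 10665 = 10690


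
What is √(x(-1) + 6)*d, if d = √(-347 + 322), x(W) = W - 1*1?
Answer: 10*I ≈ 10.0*I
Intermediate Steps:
x(W) = -1 + W (x(W) = W - 1 = -1 + W)
d = 5*I (d = √(-25) = 5*I ≈ 5.0*I)
√(x(-1) + 6)*d = √((-1 - 1) + 6)*(5*I) = √(-2 + 6)*(5*I) = √4*(5*I) = 2*(5*I) = 10*I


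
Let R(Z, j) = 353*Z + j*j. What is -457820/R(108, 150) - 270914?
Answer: -4106087039/15156 ≈ -2.7092e+5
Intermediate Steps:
R(Z, j) = j² + 353*Z (R(Z, j) = 353*Z + j² = j² + 353*Z)
-457820/R(108, 150) - 270914 = -457820/(150² + 353*108) - 270914 = -457820/(22500 + 38124) - 270914 = -457820/60624 - 270914 = -457820*1/60624 - 270914 = -114455/15156 - 270914 = -4106087039/15156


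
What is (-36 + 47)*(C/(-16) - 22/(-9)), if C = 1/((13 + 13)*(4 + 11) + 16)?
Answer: 1571933/58464 ≈ 26.887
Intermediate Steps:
C = 1/406 (C = 1/(26*15 + 16) = 1/(390 + 16) = 1/406 ≈ 0.0024631)
(-36 + 47)*(C/(-16) - 22/(-9)) = (-36 + 47)*((1/406)/(-16) - 22/(-9)) = 11*((1/406)*(-1/16) - 22*(-⅑)) = 11*(-1/6496 + 22/9) = 11*(142903/58464) = 1571933/58464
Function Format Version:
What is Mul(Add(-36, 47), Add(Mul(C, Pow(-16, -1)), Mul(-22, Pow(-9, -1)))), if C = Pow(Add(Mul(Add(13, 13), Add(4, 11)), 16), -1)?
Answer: Rational(1571933, 58464) ≈ 26.887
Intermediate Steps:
C = Rational(1, 406) (C = Pow(Add(Mul(26, 15), 16), -1) = Pow(Add(390, 16), -1) = Pow(406, -1) = Rational(1, 406) ≈ 0.0024631)
Mul(Add(-36, 47), Add(Mul(C, Pow(-16, -1)), Mul(-22, Pow(-9, -1)))) = Mul(Add(-36, 47), Add(Mul(Rational(1, 406), Pow(-16, -1)), Mul(-22, Pow(-9, -1)))) = Mul(11, Add(Mul(Rational(1, 406), Rational(-1, 16)), Mul(-22, Rational(-1, 9)))) = Mul(11, Add(Rational(-1, 6496), Rational(22, 9))) = Mul(11, Rational(142903, 58464)) = Rational(1571933, 58464)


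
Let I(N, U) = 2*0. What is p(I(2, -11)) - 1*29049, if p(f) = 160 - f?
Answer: -28889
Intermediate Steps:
I(N, U) = 0
p(I(2, -11)) - 1*29049 = (160 - 1*0) - 1*29049 = (160 + 0) - 29049 = 160 - 29049 = -28889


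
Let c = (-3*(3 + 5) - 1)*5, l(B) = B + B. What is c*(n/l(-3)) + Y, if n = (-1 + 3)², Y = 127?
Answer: 631/3 ≈ 210.33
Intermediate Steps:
l(B) = 2*B
n = 4 (n = 2² = 4)
c = -125 (c = (-3*8 - 1)*5 = (-24 - 1)*5 = -25*5 = -125)
c*(n/l(-3)) + Y = -500/(2*(-3)) + 127 = -500/(-6) + 127 = -500*(-1)/6 + 127 = -125*(-⅔) + 127 = 250/3 + 127 = 631/3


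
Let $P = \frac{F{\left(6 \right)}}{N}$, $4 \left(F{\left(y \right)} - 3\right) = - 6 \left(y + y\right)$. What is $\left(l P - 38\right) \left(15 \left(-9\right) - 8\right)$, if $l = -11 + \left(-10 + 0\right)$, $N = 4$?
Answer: $- \frac{23309}{4} \approx -5827.3$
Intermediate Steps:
$F{\left(y \right)} = 3 - 3 y$ ($F{\left(y \right)} = 3 + \frac{\left(-6\right) \left(y + y\right)}{4} = 3 + \frac{\left(-6\right) 2 y}{4} = 3 + \frac{\left(-12\right) y}{4} = 3 - 3 y$)
$l = -21$ ($l = -11 - 10 = -21$)
$P = - \frac{15}{4}$ ($P = \frac{3 - 18}{4} = \left(3 - 18\right) \frac{1}{4} = \left(-15\right) \frac{1}{4} = - \frac{15}{4} \approx -3.75$)
$\left(l P - 38\right) \left(15 \left(-9\right) - 8\right) = \left(\left(-21\right) \left(- \frac{15}{4}\right) - 38\right) \left(15 \left(-9\right) - 8\right) = \left(\frac{315}{4} - 38\right) \left(-135 - 8\right) = \frac{163}{4} \left(-143\right) = - \frac{23309}{4}$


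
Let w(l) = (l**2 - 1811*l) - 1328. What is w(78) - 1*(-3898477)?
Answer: 3761975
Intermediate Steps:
w(l) = -1328 + l**2 - 1811*l
w(78) - 1*(-3898477) = (-1328 + 78**2 - 1811*78) - 1*(-3898477) = (-1328 + 6084 - 141258) + 3898477 = -136502 + 3898477 = 3761975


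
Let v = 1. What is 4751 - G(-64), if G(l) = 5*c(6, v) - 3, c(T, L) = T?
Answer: 4724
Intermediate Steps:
G(l) = 27 (G(l) = 5*6 - 3 = 30 - 3 = 27)
4751 - G(-64) = 4751 - 1*27 = 4751 - 27 = 4724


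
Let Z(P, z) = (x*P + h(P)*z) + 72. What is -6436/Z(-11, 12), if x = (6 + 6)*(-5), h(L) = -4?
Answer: -1609/171 ≈ -9.4094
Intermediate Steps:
x = -60 (x = 12*(-5) = -60)
Z(P, z) = 72 - 60*P - 4*z (Z(P, z) = (-60*P - 4*z) + 72 = 72 - 60*P - 4*z)
-6436/Z(-11, 12) = -6436/(72 - 60*(-11) - 4*12) = -6436/(72 + 660 - 48) = -6436/684 = -6436*1/684 = -1609/171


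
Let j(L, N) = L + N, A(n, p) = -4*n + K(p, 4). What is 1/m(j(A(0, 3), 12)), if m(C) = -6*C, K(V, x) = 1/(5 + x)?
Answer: -3/218 ≈ -0.013761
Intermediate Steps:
A(n, p) = ⅑ - 4*n (A(n, p) = -4*n + 1/(5 + 4) = -4*n + 1/9 = -4*n + ⅑ = ⅑ - 4*n)
1/m(j(A(0, 3), 12)) = 1/(-6*((⅑ - 4*0) + 12)) = 1/(-6*((⅑ + 0) + 12)) = 1/(-6*(⅑ + 12)) = 1/(-6*109/9) = 1/(-218/3) = -3/218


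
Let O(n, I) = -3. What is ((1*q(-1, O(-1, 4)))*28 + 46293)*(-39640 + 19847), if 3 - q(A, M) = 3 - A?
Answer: -915723145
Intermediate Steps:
q(A, M) = A (q(A, M) = 3 - (3 - A) = 3 + (-3 + A) = A)
((1*q(-1, O(-1, 4)))*28 + 46293)*(-39640 + 19847) = ((1*(-1))*28 + 46293)*(-39640 + 19847) = (-1*28 + 46293)*(-19793) = (-28 + 46293)*(-19793) = 46265*(-19793) = -915723145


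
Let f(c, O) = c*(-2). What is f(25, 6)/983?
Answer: -50/983 ≈ -0.050865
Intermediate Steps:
f(c, O) = -2*c
f(25, 6)/983 = -2*25/983 = -50*1/983 = -50/983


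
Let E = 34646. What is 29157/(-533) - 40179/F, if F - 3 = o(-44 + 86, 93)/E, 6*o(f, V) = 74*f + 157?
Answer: -4470027464733/334133969 ≈ -13378.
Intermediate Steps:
o(f, V) = 157/6 + 37*f/3 (o(f, V) = (74*f + 157)/6 = (157 + 74*f)/6 = 157/6 + 37*f/3)
F = 626893/207876 (F = 3 + (157/6 + 37*(-44 + 86)/3)/34646 = 3 + (157/6 + (37/3)*42)*(1/34646) = 3 + (157/6 + 518)*(1/34646) = 3 + (3265/6)*(1/34646) = 3 + 3265/207876 = 626893/207876 ≈ 3.0157)
29157/(-533) - 40179/F = 29157/(-533) - 40179/626893/207876 = 29157*(-1/533) - 40179*207876/626893 = -29157/533 - 8352249804/626893 = -4470027464733/334133969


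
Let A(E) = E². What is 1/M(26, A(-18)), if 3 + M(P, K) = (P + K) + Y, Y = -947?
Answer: -1/600 ≈ -0.0016667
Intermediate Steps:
M(P, K) = -950 + K + P (M(P, K) = -3 + ((P + K) - 947) = -3 + ((K + P) - 947) = -3 + (-947 + K + P) = -950 + K + P)
1/M(26, A(-18)) = 1/(-950 + (-18)² + 26) = 1/(-950 + 324 + 26) = 1/(-600) = -1/600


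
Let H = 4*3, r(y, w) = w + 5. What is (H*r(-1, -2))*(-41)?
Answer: -1476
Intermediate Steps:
r(y, w) = 5 + w
H = 12
(H*r(-1, -2))*(-41) = (12*(5 - 2))*(-41) = (12*3)*(-41) = 36*(-41) = -1476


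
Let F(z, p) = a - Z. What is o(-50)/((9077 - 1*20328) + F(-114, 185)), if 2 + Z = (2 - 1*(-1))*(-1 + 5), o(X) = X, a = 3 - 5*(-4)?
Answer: 25/5619 ≈ 0.0044492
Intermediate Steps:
a = 23 (a = 3 + 20 = 23)
Z = 10 (Z = -2 + (2 - 1*(-1))*(-1 + 5) = -2 + (2 + 1)*4 = -2 + 3*4 = -2 + 12 = 10)
F(z, p) = 13 (F(z, p) = 23 - 1*10 = 23 - 10 = 13)
o(-50)/((9077 - 1*20328) + F(-114, 185)) = -50/((9077 - 1*20328) + 13) = -50/((9077 - 20328) + 13) = -50/(-11251 + 13) = -50/(-11238) = -50*(-1/11238) = 25/5619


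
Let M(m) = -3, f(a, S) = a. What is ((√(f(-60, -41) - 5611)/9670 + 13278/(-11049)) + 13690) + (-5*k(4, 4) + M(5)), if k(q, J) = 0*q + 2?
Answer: 50367965/3683 + I*√5671/9670 ≈ 13676.0 + 0.0077876*I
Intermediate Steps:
k(q, J) = 2 (k(q, J) = 0 + 2 = 2)
((√(f(-60, -41) - 5611)/9670 + 13278/(-11049)) + 13690) + (-5*k(4, 4) + M(5)) = ((√(-60 - 5611)/9670 + 13278/(-11049)) + 13690) + (-5*2 - 3) = ((√(-5671)*(1/9670) + 13278*(-1/11049)) + 13690) + (-10 - 3) = (((I*√5671)*(1/9670) - 4426/3683) + 13690) - 13 = ((I*√5671/9670 - 4426/3683) + 13690) - 13 = ((-4426/3683 + I*√5671/9670) + 13690) - 13 = (50415844/3683 + I*√5671/9670) - 13 = 50367965/3683 + I*√5671/9670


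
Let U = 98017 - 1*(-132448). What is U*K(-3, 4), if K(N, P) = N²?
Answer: 2074185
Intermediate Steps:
U = 230465 (U = 98017 + 132448 = 230465)
U*K(-3, 4) = 230465*(-3)² = 230465*9 = 2074185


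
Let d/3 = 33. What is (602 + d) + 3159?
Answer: 3860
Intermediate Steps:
d = 99 (d = 3*33 = 99)
(602 + d) + 3159 = (602 + 99) + 3159 = 701 + 3159 = 3860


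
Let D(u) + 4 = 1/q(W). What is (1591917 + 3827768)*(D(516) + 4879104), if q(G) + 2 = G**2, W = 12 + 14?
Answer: 17822706751698685/674 ≈ 2.6443e+13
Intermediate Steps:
W = 26
q(G) = -2 + G**2
D(u) = -2695/674 (D(u) = -4 + 1/(-2 + 26**2) = -4 + 1/(-2 + 676) = -4 + 1/674 = -2695/674)
(1591917 + 3827768)*(D(516) + 4879104) = (1591917 + 3827768)*(-2695/674 + 4879104) = 5419685*(3288513401/674) = 17822706751698685/674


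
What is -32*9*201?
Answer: -57888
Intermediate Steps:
-32*9*201 = -288*201 = -57888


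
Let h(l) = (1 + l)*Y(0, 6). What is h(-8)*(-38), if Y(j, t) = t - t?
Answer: 0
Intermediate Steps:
Y(j, t) = 0
h(l) = 0 (h(l) = (1 + l)*0 = 0)
h(-8)*(-38) = 0*(-38) = 0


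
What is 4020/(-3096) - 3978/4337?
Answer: -2479219/1118946 ≈ -2.2157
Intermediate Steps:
4020/(-3096) - 3978/4337 = 4020*(-1/3096) - 3978*1/4337 = -335/258 - 3978/4337 = -2479219/1118946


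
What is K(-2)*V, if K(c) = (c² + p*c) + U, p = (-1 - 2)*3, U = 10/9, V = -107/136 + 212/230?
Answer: 54886/17595 ≈ 3.1194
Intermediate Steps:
V = 2111/15640 (V = -107*1/136 + 212*(1/230) = -107/136 + 106/115 = 2111/15640 ≈ 0.13497)
U = 10/9 (U = 10*(⅑) = 10/9 ≈ 1.1111)
p = -9 (p = -3*3 = -9)
K(c) = 10/9 + c² - 9*c (K(c) = (c² - 9*c) + 10/9 = 10/9 + c² - 9*c)
K(-2)*V = (10/9 + (-2)² - 9*(-2))*(2111/15640) = (10/9 + 4 + 18)*(2111/15640) = (208/9)*(2111/15640) = 54886/17595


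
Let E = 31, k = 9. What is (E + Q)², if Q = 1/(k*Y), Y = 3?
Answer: 702244/729 ≈ 963.30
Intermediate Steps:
Q = 1/27 (Q = 1/(9*3) = 1/27 ≈ 0.037037)
(E + Q)² = (31 + 1/27)² = (838/27)² = 702244/729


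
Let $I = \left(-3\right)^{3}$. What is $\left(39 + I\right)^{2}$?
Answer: $144$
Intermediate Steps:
$I = -27$
$\left(39 + I\right)^{2} = \left(39 - 27\right)^{2} = 12^{2} = 144$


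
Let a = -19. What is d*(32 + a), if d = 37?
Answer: 481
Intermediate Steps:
d*(32 + a) = 37*(32 - 19) = 37*13 = 481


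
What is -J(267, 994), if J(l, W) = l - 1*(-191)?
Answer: -458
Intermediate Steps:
J(l, W) = 191 + l (J(l, W) = l + 191 = 191 + l)
-J(267, 994) = -(191 + 267) = -1*458 = -458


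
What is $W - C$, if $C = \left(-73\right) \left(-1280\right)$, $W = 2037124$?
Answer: $1943684$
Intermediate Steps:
$C = 93440$
$W - C = 2037124 - 93440 = 1943684$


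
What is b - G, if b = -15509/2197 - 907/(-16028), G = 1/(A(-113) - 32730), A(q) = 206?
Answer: -38557278667/5506174973 ≈ -7.0025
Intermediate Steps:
G = -1/32524 (G = 1/(206 - 32730) = 1/(-32524) = -1/32524 ≈ -3.0747e-5)
b = -18968121/2708732 (b = -15509*1/2197 - 907*(-1/16028) = -1193/169 + 907/16028 = -18968121/2708732 ≈ -7.0026)
b - G = -18968121/2708732 - 1*(-1/32524) = -18968121/2708732 + 1/32524 = -38557278667/5506174973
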